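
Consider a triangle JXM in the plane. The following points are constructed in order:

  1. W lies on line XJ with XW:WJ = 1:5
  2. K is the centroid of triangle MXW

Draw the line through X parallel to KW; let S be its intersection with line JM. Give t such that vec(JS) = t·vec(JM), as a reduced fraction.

t = 3/2

Assign J = (0, 0), X = (1, 0), M = (0, 1) — the answer is frame-independent, so this choice is without loss of generality.
1. W lies on line XJ with XW:WJ = 1:5 ⇒ W = (5/6, 0)
2. K is the centroid of triangle MXW ⇒ K = (11/18, 1/3)
through X parallel to KW: direction (2/9, -1/3); meets JM at S = (0, 3/2)
S = J + t·(M−J) with t = 3/2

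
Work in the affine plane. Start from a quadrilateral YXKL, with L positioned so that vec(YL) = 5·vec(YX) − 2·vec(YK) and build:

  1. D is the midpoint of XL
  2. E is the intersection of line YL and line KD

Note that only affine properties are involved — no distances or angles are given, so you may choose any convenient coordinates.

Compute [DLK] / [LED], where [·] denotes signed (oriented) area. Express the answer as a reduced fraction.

[DLK]:[LED] = -4

Choose coordinates Y = (0, 0), X = (1, 0), K = (0, 1), L = (5, -2).
1. D is the midpoint of XL ⇒ D = (3, -1)
2. E is the intersection of line YL and line KD ⇒ E = (15/4, -3/2)
2·[DLK] = 1, 2·[LED] = -1/4
[DLK]:[LED] = 1:-1/4 = -4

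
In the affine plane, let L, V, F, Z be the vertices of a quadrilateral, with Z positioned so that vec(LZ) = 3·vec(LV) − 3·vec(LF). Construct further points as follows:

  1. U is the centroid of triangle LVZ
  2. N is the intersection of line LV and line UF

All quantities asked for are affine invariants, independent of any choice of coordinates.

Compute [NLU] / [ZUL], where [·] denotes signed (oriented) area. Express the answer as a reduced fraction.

Work in coordinates with L = (0, 0), V = (1, 0), F = (0, 1), Z = (3, -3).
1. U is the centroid of triangle LVZ ⇒ U = (4/3, -1)
2. N is the intersection of line LV and line UF ⇒ N = (2/3, 0)
2·[NLU] = 2/3, 2·[ZUL] = 1
[NLU]:[ZUL] = 2/3:1 = 2/3

[NLU]:[ZUL] = 2/3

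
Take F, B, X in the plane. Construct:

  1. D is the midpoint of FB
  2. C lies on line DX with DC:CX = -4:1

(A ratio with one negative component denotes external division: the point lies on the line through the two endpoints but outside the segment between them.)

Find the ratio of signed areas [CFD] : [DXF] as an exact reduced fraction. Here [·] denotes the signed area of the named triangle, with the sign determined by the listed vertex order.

Work in coordinates with F = (0, 0), B = (1, 0), X = (0, 1).
1. D is the midpoint of FB ⇒ D = (1/2, 0)
2. C lies on line DX with DC:CX = -4:1 ⇒ C = (-1/6, 4/3)
2·[CFD] = 2/3, 2·[DXF] = 1/2
[CFD]:[DXF] = 2/3:1/2 = 4/3

[CFD]:[DXF] = 4/3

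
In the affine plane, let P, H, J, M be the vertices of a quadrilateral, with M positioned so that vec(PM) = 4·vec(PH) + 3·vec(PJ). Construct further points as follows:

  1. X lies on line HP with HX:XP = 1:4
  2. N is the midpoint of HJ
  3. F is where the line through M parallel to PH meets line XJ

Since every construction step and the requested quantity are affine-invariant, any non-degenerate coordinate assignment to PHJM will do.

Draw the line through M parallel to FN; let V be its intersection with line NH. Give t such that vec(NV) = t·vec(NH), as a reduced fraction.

Set P = (0, 0), H = (1, 0), J = (0, 1), M = (4, 3); any affine frame gives the same invariant.
1. X lies on line HP with HX:XP = 1:4 ⇒ X = (4/5, 0)
2. N is the midpoint of HJ ⇒ N = (1/2, 1/2)
3. F is where the line through M parallel to PH meets line XJ ⇒ F = (-8/5, 3)
through M parallel to FN: direction (21/10, -5/2); meets NH at V = (71/2, -69/2)
V = N + t·(H−N) with t = 70

t = 70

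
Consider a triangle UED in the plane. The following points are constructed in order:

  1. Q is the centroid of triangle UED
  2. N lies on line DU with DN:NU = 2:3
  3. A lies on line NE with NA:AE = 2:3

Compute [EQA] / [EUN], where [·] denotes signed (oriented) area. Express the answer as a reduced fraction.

[EQA]:[EUN] = 1/15

Assign U = (0, 0), E = (1, 0), D = (0, 1) — the answer is frame-independent, so this choice is without loss of generality.
1. Q is the centroid of triangle UED ⇒ Q = (1/3, 1/3)
2. N lies on line DU with DN:NU = 2:3 ⇒ N = (0, 3/5)
3. A lies on line NE with NA:AE = 2:3 ⇒ A = (2/5, 9/25)
2·[EQA] = -1/25, 2·[EUN] = -3/5
[EQA]:[EUN] = -1/25:-3/5 = 1/15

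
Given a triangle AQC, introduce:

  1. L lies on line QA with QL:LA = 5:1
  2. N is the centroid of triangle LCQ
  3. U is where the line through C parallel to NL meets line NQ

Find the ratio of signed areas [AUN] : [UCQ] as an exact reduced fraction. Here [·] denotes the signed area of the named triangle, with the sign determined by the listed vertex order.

Assign A = (0, 0), Q = (1, 0), C = (0, 1) — the answer is frame-independent, so this choice is without loss of generality.
1. L lies on line QA with QL:LA = 5:1 ⇒ L = (1/6, 0)
2. N is the centroid of triangle LCQ ⇒ N = (7/18, 1/3)
3. U is where the line through C parallel to NL meets line NQ ⇒ U = (-2/9, 2/3)
2·[AUN] = -1/3, 2·[UCQ] = -5/9
[AUN]:[UCQ] = -1/3:-5/9 = 3/5

[AUN]:[UCQ] = 3/5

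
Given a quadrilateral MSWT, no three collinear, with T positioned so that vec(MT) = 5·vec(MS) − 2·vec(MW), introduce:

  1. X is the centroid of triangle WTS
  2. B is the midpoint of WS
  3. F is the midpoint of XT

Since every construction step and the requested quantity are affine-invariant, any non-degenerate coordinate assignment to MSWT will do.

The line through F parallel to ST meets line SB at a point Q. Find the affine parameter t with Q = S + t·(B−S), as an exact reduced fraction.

Work in coordinates with M = (0, 0), S = (1, 0), W = (0, 1), T = (5, -2).
1. X is the centroid of triangle WTS ⇒ X = (2, -1/3)
2. B is the midpoint of WS ⇒ B = (1/2, 1/2)
3. F is the midpoint of XT ⇒ F = (7/2, -7/6)
through F parallel to ST: direction (4, -2); meets SB at Q = (5/6, 1/6)
Q = S + t·(B−S) with t = 1/3

t = 1/3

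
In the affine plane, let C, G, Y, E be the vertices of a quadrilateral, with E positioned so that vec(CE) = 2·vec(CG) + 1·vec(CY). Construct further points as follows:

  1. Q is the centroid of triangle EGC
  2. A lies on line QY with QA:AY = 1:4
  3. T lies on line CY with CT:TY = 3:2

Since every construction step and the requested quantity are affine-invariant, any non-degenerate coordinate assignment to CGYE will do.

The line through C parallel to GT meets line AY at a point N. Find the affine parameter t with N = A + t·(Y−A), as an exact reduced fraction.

Assign C = (0, 0), G = (1, 0), Y = (0, 1), E = (2, 1) — the answer is frame-independent, so this choice is without loss of generality.
1. Q is the centroid of triangle EGC ⇒ Q = (1, 1/3)
2. A lies on line QY with QA:AY = 1:4 ⇒ A = (4/5, 7/15)
3. T lies on line CY with CT:TY = 3:2 ⇒ T = (0, 3/5)
through C parallel to GT: direction (-1, 3/5); meets AY at N = (15, -9)
N = A + t·(Y−A) with t = -71/4

t = -71/4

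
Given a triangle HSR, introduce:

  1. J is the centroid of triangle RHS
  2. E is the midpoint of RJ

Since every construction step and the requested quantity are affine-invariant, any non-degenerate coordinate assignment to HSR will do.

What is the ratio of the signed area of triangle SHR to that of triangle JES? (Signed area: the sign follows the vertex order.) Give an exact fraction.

Set H = (0, 0), S = (1, 0), R = (0, 1); any affine frame gives the same invariant.
1. J is the centroid of triangle RHS ⇒ J = (1/3, 1/3)
2. E is the midpoint of RJ ⇒ E = (1/6, 2/3)
2·[SHR] = -1, 2·[JES] = -1/6
[SHR]:[JES] = -1:-1/6 = 6

[SHR]:[JES] = 6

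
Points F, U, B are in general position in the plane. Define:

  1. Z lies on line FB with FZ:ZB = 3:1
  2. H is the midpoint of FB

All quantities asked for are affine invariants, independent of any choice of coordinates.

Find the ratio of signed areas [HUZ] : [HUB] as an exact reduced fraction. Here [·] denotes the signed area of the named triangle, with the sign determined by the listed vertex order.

Set F = (0, 0), U = (1, 0), B = (0, 1); any affine frame gives the same invariant.
1. Z lies on line FB with FZ:ZB = 3:1 ⇒ Z = (0, 3/4)
2. H is the midpoint of FB ⇒ H = (0, 1/2)
2·[HUZ] = 1/4, 2·[HUB] = 1/2
[HUZ]:[HUB] = 1/4:1/2 = 1/2

[HUZ]:[HUB] = 1/2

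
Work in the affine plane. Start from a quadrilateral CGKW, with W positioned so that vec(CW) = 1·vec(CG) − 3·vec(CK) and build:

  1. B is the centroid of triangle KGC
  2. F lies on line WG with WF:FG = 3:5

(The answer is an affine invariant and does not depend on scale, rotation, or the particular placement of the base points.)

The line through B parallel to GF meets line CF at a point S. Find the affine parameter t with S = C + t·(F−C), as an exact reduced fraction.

Choose coordinates C = (0, 0), G = (1, 0), K = (0, 1), W = (1, -3).
1. B is the centroid of triangle KGC ⇒ B = (1/3, 1/3)
2. F lies on line WG with WF:FG = 3:5 ⇒ F = (1, -15/8)
through B parallel to GF: direction (0, -15/8); meets CF at S = (1/3, -5/8)
S = C + t·(F−C) with t = 1/3

t = 1/3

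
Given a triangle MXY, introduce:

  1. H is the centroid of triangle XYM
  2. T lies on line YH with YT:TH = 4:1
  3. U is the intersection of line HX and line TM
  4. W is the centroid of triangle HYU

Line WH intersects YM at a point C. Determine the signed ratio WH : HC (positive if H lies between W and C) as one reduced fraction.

WH:HC = -4/9

Work in coordinates with M = (0, 0), X = (1, 0), Y = (0, 1).
1. H is the centroid of triangle XYM ⇒ H = (1/3, 1/3)
2. T lies on line YH with YT:TH = 4:1 ⇒ T = (4/15, 7/15)
3. U is the intersection of line HX and line TM ⇒ U = (2/9, 7/18)
4. W is the centroid of triangle HYU ⇒ W = (5/27, 31/54)
line WH meets YM at C = (0, 7/8)
H = W + t·(C−W) with t = -4/5, so WH:HC = -4/5:9/5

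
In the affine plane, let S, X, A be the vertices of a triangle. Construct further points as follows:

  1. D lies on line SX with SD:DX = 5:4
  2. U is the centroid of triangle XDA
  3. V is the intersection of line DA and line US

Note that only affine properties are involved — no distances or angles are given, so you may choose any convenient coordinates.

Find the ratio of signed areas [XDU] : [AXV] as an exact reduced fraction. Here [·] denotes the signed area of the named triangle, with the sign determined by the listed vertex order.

[XDU]:[AXV] = 19/42

Set S = (0, 0), X = (1, 0), A = (0, 1); any affine frame gives the same invariant.
1. D lies on line SX with SD:DX = 5:4 ⇒ D = (5/9, 0)
2. U is the centroid of triangle XDA ⇒ U = (14/27, 1/3)
3. V is the intersection of line DA and line US ⇒ V = (70/171, 5/19)
2·[XDU] = -4/27, 2·[AXV] = -56/171
[XDU]:[AXV] = -4/27:-56/171 = 19/42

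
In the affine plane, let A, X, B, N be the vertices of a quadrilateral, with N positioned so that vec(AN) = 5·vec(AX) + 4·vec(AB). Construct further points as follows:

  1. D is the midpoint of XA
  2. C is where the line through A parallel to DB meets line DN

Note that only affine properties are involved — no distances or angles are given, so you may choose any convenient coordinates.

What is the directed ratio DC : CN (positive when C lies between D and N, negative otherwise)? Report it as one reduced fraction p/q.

DC:CN = -1/14

Assign A = (0, 0), X = (1, 0), B = (0, 1), N = (5, 4) — the answer is frame-independent, so this choice is without loss of generality.
1. D is the midpoint of XA ⇒ D = (1/2, 0)
2. C is where the line through A parallel to DB meets line DN ⇒ C = (2/13, -4/13)
C = D + t·(N−D) with t = -1/13, so DC:CN = t:(1−t) = -1/13:14/13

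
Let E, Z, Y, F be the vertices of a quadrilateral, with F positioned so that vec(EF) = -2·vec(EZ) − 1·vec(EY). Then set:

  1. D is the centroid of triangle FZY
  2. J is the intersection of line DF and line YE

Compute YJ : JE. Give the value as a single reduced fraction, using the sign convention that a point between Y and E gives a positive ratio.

YJ:JE = 4

Choose coordinates E = (0, 0), Z = (1, 0), Y = (0, 1), F = (-2, -1).
1. D is the centroid of triangle FZY ⇒ D = (-1/3, 0)
2. J is the intersection of line DF and line YE ⇒ J = (0, 1/5)
J = Y + t·(E−Y) with t = 4/5, so YJ:JE = t:(1−t) = 4/5:1/5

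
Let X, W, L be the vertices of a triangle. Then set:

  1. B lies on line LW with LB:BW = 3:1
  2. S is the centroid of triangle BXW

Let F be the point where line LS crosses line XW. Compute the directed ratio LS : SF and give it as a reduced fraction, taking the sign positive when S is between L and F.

Assign X = (0, 0), W = (1, 0), L = (0, 1) — the answer is frame-independent, so this choice is without loss of generality.
1. B lies on line LW with LB:BW = 3:1 ⇒ B = (3/4, 1/4)
2. S is the centroid of triangle BXW ⇒ S = (7/12, 1/12)
line LS meets XW at F = (7/11, 0)
S = L + t·(F−L) with t = 11/12, so LS:SF = 11/12:1/12

LS:SF = 11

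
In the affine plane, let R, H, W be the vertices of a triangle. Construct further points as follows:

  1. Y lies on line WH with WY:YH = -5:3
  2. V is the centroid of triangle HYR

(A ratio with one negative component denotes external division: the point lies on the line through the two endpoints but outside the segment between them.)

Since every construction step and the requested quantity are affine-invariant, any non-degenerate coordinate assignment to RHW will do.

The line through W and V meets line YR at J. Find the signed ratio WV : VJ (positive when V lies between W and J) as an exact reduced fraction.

WV:VJ = 4

Assign R = (0, 0), H = (1, 0), W = (0, 1) — the answer is frame-independent, so this choice is without loss of generality.
1. Y lies on line WH with WY:YH = -5:3 ⇒ Y = (5/2, -3/2)
2. V is the centroid of triangle HYR ⇒ V = (7/6, -1/2)
line WV meets YR at J = (35/24, -7/8)
V = W + t·(J−W) with t = 4/5, so WV:VJ = 4/5:1/5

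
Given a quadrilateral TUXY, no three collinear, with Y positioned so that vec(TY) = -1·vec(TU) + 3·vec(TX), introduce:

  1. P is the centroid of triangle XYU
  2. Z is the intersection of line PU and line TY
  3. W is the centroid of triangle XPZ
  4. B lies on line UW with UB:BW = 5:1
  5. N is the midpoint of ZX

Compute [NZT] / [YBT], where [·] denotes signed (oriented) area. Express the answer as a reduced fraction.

[NZT]:[YBT] = -54/155

Choose coordinates T = (0, 0), U = (1, 0), X = (0, 1), Y = (-1, 3).
1. P is the centroid of triangle XYU ⇒ P = (0, 4/3)
2. Z is the intersection of line PU and line TY ⇒ Z = (-4/5, 12/5)
3. W is the centroid of triangle XPZ ⇒ W = (-4/15, 71/45)
4. B lies on line UW with UB:BW = 5:1 ⇒ B = (-1/18, 71/54)
5. N is the midpoint of ZX ⇒ N = (-2/5, 17/10)
2·[NZT] = 2/5, 2·[YBT] = -31/27
[NZT]:[YBT] = 2/5:-31/27 = -54/155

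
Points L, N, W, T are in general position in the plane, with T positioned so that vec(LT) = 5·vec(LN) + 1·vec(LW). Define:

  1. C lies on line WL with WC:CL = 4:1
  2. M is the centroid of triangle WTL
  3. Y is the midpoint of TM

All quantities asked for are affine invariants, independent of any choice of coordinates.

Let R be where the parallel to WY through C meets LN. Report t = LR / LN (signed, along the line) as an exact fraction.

t = 4

Set L = (0, 0), N = (1, 0), W = (0, 1), T = (5, 1); any affine frame gives the same invariant.
1. C lies on line WL with WC:CL = 4:1 ⇒ C = (0, 1/5)
2. M is the centroid of triangle WTL ⇒ M = (5/3, 2/3)
3. Y is the midpoint of TM ⇒ Y = (10/3, 5/6)
through C parallel to WY: direction (10/3, -1/6); meets LN at R = (4, 0)
R = L + t·(N−L) with t = 4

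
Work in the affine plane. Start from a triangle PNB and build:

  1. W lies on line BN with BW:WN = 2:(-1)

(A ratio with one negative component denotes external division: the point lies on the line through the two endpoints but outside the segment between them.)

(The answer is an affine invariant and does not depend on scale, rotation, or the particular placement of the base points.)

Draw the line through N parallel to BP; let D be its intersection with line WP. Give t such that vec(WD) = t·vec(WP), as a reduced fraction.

Choose coordinates P = (0, 0), N = (1, 0), B = (0, 1).
1. W lies on line BN with BW:WN = 2:(-1) ⇒ W = (2, -1)
through N parallel to BP: direction (0, -1); meets WP at D = (1, -1/2)
D = W + t·(P−W) with t = 1/2

t = 1/2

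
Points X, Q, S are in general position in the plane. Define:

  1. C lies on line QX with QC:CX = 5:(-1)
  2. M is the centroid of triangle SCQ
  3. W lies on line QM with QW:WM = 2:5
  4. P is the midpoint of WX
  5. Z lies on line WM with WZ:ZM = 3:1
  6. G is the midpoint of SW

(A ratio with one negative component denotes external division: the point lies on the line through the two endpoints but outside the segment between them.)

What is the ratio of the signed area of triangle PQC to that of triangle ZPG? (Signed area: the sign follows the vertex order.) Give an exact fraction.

[PQC]:[ZPG] = -40/3

Set X = (0, 0), Q = (1, 0), S = (0, 1); any affine frame gives the same invariant.
1. C lies on line QX with QC:CX = 5:(-1) ⇒ C = (-1/4, 0)
2. M is the centroid of triangle SCQ ⇒ M = (1/4, 1/3)
3. W lies on line QM with QW:WM = 2:5 ⇒ W = (11/14, 2/21)
4. P is the midpoint of WX ⇒ P = (11/28, 1/21)
5. Z lies on line WM with WZ:ZM = 3:1 ⇒ Z = (43/112, 23/84)
6. G is the midpoint of SW ⇒ G = (11/28, 23/42)
2·[PQC] = -5/84, 2·[ZPG] = 1/224
[PQC]:[ZPG] = -5/84:1/224 = -40/3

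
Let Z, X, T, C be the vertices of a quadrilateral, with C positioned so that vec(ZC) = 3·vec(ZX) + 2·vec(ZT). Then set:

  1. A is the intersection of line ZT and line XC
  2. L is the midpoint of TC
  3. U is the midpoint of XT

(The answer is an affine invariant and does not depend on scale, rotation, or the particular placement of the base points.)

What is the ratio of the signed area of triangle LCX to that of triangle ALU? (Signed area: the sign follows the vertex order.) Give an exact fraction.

[LCX]:[ALU] = -2

Set Z = (0, 0), X = (1, 0), T = (0, 1), C = (3, 2); any affine frame gives the same invariant.
1. A is the intersection of line ZT and line XC ⇒ A = (0, -1)
2. L is the midpoint of TC ⇒ L = (3/2, 3/2)
3. U is the midpoint of XT ⇒ U = (1/2, 1/2)
2·[LCX] = -2, 2·[ALU] = 1
[LCX]:[ALU] = -2:1 = -2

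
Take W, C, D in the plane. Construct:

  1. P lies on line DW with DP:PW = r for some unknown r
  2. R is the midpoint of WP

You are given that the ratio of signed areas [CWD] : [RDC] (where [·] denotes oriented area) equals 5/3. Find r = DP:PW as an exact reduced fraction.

Work in coordinates with W = (0, 0), C = (1, 0), D = (0, 1).
1. With DP:PW = r, write λ = r/(r+1) so P = D + λ·(W−D); P is affine-linear in λ
2. R is the midpoint of WP ⇒ R is an affine combination of earlier points and hence also affine-linear in λ
Every point depending on P is an affine combination of P and λ-independent points, so each such coordinate is linear in λ; the λ² term in each signed area is a multiple of (W−D)×(W−D) = 0, so 2·[CWD] and 2·[RDC] are each linear in λ. Evaluating at λ=0 and λ=1:
  2·[CWD] = -1,   2·[RDC] = -1/2·λ − 1/2
So [CWD]:[RDC] = (-1) / (-1/2·λ − 1/2). Setting this equal to 5/3:
  -1 = 5/3·(-1/2·λ − 1/2)  ⇒  λ = 1/5
Then r = λ/(1−λ) = (1/5)/(4/5) = 1/4. Check: with r = 1/4, P = (0, 4/5) and [CWD]:[RDC] = 5/3 as required.

r = 1/4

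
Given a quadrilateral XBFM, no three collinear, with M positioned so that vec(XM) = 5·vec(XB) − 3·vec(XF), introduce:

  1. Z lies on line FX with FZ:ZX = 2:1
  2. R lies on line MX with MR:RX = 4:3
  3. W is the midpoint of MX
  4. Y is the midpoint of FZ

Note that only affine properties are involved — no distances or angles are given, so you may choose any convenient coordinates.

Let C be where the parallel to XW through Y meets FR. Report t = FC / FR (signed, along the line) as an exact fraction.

t = 1/3

Assign X = (0, 0), B = (1, 0), F = (0, 1), M = (5, -3) — the answer is frame-independent, so this choice is without loss of generality.
1. Z lies on line FX with FZ:ZX = 2:1 ⇒ Z = (0, 1/3)
2. R lies on line MX with MR:RX = 4:3 ⇒ R = (15/7, -9/7)
3. W is the midpoint of MX ⇒ W = (5/2, -3/2)
4. Y is the midpoint of FZ ⇒ Y = (0, 2/3)
through Y parallel to XW: direction (5/2, -3/2); meets FR at C = (5/7, 5/21)
C = F + t·(R−F) with t = 1/3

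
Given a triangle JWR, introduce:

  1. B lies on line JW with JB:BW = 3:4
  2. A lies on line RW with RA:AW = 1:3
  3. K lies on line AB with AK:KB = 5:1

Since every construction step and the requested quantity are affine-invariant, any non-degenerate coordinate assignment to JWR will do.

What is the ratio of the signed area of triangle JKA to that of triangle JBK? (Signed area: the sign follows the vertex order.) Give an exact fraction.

[JKA]:[JBK] = 5

Work in coordinates with J = (0, 0), W = (1, 0), R = (0, 1).
1. B lies on line JW with JB:BW = 3:4 ⇒ B = (3/7, 0)
2. A lies on line RW with RA:AW = 1:3 ⇒ A = (1/4, 3/4)
3. K lies on line AB with AK:KB = 5:1 ⇒ K = (67/168, 1/8)
2·[JKA] = 15/56, 2·[JBK] = 3/56
[JKA]:[JBK] = 15/56:3/56 = 5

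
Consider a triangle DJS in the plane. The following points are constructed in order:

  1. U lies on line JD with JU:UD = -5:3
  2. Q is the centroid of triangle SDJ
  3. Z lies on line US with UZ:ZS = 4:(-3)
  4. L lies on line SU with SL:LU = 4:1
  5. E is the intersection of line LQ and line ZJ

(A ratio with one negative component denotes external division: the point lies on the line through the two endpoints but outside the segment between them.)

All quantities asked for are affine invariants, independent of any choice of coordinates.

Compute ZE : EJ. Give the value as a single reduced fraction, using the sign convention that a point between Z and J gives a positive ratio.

ZE:EJ = 76/9

Assign D = (0, 0), J = (1, 0), S = (0, 1) — the answer is frame-independent, so this choice is without loss of generality.
1. U lies on line JD with JU:UD = -5:3 ⇒ U = (-3/2, 0)
2. Q is the centroid of triangle SDJ ⇒ Q = (1/3, 1/3)
3. Z lies on line US with UZ:ZS = 4:(-3) ⇒ Z = (9/2, 4)
4. L lies on line SU with SL:LU = 4:1 ⇒ L = (-6/5, 1/5)
5. E is the intersection of line LQ and line ZJ ⇒ E = (233/170, 36/85)
E = Z + t·(J−Z) with t = 76/85, so ZE:EJ = t:(1−t) = 76/85:9/85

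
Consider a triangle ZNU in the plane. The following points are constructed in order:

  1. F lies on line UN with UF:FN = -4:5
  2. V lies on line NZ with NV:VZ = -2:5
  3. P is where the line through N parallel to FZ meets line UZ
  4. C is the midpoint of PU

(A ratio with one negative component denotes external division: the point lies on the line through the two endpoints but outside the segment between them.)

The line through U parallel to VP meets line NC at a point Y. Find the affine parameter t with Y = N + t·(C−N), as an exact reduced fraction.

Choose coordinates Z = (0, 0), N = (1, 0), U = (0, 1).
1. F lies on line UN with UF:FN = -4:5 ⇒ F = (-4, 5)
2. V lies on line NZ with NV:VZ = -2:5 ⇒ V = (5/3, 0)
3. P is where the line through N parallel to FZ meets line UZ ⇒ P = (0, 5/4)
4. C is the midpoint of PU ⇒ C = (0, 9/8)
through U parallel to VP: direction (-5/3, 5/4); meets NC at Y = (1/3, 3/4)
Y = N + t·(C−N) with t = 2/3

t = 2/3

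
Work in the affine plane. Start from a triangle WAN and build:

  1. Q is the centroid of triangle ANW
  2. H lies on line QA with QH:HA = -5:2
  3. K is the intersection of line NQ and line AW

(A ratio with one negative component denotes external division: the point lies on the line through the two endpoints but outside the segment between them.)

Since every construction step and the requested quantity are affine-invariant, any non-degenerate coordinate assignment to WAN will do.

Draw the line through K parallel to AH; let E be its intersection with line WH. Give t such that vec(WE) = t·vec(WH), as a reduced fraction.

Set W = (0, 0), A = (1, 0), N = (0, 1); any affine frame gives the same invariant.
1. Q is the centroid of triangle ANW ⇒ Q = (1/3, 1/3)
2. H lies on line QA with QH:HA = -5:2 ⇒ H = (13/9, -2/9)
3. K is the intersection of line NQ and line AW ⇒ K = (1/2, 0)
through K parallel to AH: direction (4/9, -2/9); meets WH at E = (13/18, -1/9)
E = W + t·(H−W) with t = 1/2

t = 1/2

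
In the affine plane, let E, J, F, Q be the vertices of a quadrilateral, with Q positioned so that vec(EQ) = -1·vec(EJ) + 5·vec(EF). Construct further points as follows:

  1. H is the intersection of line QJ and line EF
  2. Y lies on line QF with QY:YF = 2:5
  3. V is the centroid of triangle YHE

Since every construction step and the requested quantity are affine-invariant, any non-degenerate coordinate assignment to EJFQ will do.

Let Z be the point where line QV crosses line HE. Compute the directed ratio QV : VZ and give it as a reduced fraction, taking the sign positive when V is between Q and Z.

Set E = (0, 0), J = (1, 0), F = (0, 1), Q = (-1, 5); any affine frame gives the same invariant.
1. H is the intersection of line QJ and line EF ⇒ H = (0, 5/2)
2. Y lies on line QF with QY:YF = 2:5 ⇒ Y = (-5/7, 27/7)
3. V is the centroid of triangle YHE ⇒ V = (-5/21, 89/42)
line QV meets HE at Z = (0, 39/32)
V = Q + t·(Z−Q) with t = 16/21, so QV:VZ = 16/21:5/21

QV:VZ = 16/5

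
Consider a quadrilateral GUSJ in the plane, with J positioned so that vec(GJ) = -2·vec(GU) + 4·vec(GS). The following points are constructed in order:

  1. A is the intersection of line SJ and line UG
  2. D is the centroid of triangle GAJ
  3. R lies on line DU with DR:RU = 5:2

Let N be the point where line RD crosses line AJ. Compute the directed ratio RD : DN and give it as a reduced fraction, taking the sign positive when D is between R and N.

RD:DN = -25/14

Choose coordinates G = (0, 0), U = (1, 0), S = (0, 1), J = (-2, 4).
1. A is the intersection of line SJ and line UG ⇒ A = (2/3, 0)
2. D is the centroid of triangle GAJ ⇒ D = (-4/9, 4/3)
3. R lies on line DU with DR:RU = 5:2 ⇒ R = (37/63, 8/21)
line RD meets AJ at N = (2/15, 4/5)
D = R + t·(N−R) with t = 25/11, so RD:DN = 25/11:-14/11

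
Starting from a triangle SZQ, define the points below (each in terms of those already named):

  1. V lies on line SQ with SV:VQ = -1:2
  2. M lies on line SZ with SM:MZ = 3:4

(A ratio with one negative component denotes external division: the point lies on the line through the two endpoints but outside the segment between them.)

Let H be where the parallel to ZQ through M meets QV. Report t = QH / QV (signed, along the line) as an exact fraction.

Work in coordinates with S = (0, 0), Z = (1, 0), Q = (0, 1).
1. V lies on line SQ with SV:VQ = -1:2 ⇒ V = (0, -1)
2. M lies on line SZ with SM:MZ = 3:4 ⇒ M = (3/7, 0)
through M parallel to ZQ: direction (-1, 1); meets QV at H = (0, 3/7)
H = Q + t·(V−Q) with t = 2/7

t = 2/7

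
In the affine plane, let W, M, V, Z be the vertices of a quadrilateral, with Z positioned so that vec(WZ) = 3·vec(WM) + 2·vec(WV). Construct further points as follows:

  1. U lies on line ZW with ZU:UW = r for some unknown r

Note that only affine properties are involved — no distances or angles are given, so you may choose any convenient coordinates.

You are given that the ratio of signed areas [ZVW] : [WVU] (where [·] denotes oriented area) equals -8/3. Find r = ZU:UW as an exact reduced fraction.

Choose coordinates W = (0, 0), M = (1, 0), V = (0, 1), Z = (3, 2).
1. With ZU:UW = r, write λ = r/(r+1) so U = Z + λ·(W−Z); U is affine-linear in λ
Every point depending on U is an affine combination of U and λ-independent points, so each such coordinate is linear in λ; the λ² term in each signed area is a multiple of (W−Z)×(W−Z) = 0, so 2·[ZVW] and 2·[WVU] are each linear in λ. Evaluating at λ=0 and λ=1:
  2·[ZVW] = 3,   2·[WVU] = 3·λ − 3
So [ZVW]:[WVU] = (3) / (3·λ − 3). Setting this equal to -8/3:
  3 = -8/3·(3·λ − 3)  ⇒  λ = 5/8
Then r = λ/(1−λ) = (5/8)/(3/8) = 5/3. Check: with r = 5/3, U = (9/8, 3/4) and [ZVW]:[WVU] = -8/3 as required.

r = 5/3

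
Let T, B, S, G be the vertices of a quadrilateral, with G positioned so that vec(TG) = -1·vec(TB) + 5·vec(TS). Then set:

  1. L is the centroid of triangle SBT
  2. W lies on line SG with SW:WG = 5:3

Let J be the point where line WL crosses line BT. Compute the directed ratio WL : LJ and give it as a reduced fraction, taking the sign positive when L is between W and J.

Assign T = (0, 0), B = (1, 0), S = (0, 1), G = (-1, 5) — the answer is frame-independent, so this choice is without loss of generality.
1. L is the centroid of triangle SBT ⇒ L = (1/3, 1/3)
2. W lies on line SG with SW:WG = 5:3 ⇒ W = (-5/8, 7/2)
line WL meets BT at J = (33/76, 0)
L = W + t·(J−W) with t = 19/21, so WL:LJ = 19/21:2/21

WL:LJ = 19/2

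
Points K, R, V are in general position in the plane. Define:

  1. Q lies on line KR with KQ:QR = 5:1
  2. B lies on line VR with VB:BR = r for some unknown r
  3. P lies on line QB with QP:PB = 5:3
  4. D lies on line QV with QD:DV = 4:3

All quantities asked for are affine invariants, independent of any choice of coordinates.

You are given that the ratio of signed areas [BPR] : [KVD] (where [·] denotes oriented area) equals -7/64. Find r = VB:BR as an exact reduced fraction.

Assign K = (0, 0), R = (1, 0), V = (0, 1) — the answer is frame-independent, so this choice is without loss of generality.
1. Q lies on line KR with KQ:QR = 5:1 ⇒ Q = (5/6, 0)
2. With VB:BR = r, write λ = r/(r+1) so B = V + λ·(R−V); B is affine-linear in λ
3. P lies on line QB with QP:PB = 5:3 ⇒ P is an affine combination of earlier points and hence also affine-linear in λ
4. D lies on line QV with QD:DV = 4:3 ⇒ D = (5/14, 4/7)
Every point depending on B is an affine combination of B and λ-independent points, so each such coordinate is linear in λ; the λ² term in each signed area is a multiple of (R−V)×(R−V) = 0, so 2·[BPR] and 2·[KVD] are each linear in λ. Evaluating at λ=0 and λ=1:
  2·[BPR] = -1/16·λ + 1/16,   2·[KVD] = -5/14
So [BPR]:[KVD] = (-1/16·λ + 1/16) / (-5/14). Setting this equal to -7/64:
  -1/16·λ + 1/16 = -7/64·(-5/14)  ⇒  λ = 3/8
Then r = λ/(1−λ) = (3/8)/(5/8) = 3/5. Check: with r = 3/5, B = (3/8, 5/8) and [BPR]:[KVD] = -7/64 as required.

r = 3/5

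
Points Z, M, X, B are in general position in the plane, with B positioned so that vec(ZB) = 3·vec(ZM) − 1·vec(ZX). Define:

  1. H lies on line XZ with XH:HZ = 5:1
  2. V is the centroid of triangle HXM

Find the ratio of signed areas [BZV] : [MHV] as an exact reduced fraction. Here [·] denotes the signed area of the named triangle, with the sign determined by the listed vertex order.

Choose coordinates Z = (0, 0), M = (1, 0), X = (0, 1), B = (3, -1).
1. H lies on line XZ with XH:HZ = 5:1 ⇒ H = (0, 1/6)
2. V is the centroid of triangle HXM ⇒ V = (1/3, 7/18)
2·[BZV] = -3/2, 2·[MHV] = -5/18
[BZV]:[MHV] = -3/2:-5/18 = 27/5

[BZV]:[MHV] = 27/5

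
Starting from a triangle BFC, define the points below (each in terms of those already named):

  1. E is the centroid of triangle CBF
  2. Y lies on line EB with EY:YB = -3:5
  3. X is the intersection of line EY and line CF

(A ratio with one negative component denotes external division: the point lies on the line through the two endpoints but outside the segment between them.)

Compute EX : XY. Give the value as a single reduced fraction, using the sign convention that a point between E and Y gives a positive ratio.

EX:XY = 1/2

Work in coordinates with B = (0, 0), F = (1, 0), C = (0, 1).
1. E is the centroid of triangle CBF ⇒ E = (1/3, 1/3)
2. Y lies on line EB with EY:YB = -3:5 ⇒ Y = (5/6, 5/6)
3. X is the intersection of line EY and line CF ⇒ X = (1/2, 1/2)
X = E + t·(Y−E) with t = 1/3, so EX:XY = t:(1−t) = 1/3:2/3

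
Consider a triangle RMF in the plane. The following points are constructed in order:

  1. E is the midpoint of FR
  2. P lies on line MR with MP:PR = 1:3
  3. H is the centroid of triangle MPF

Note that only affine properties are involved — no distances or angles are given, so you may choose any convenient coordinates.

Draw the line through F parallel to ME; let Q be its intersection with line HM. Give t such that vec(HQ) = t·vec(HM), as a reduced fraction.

Choose coordinates R = (0, 0), M = (1, 0), F = (0, 1).
1. E is the midpoint of FR ⇒ E = (0, 1/2)
2. P lies on line MR with MP:PR = 1:3 ⇒ P = (3/4, 0)
3. H is the centroid of triangle MPF ⇒ H = (7/12, 1/3)
through F parallel to ME: direction (-1, 1/2); meets HM at Q = (-2/3, 4/3)
Q = H + t·(M−H) with t = -3

t = -3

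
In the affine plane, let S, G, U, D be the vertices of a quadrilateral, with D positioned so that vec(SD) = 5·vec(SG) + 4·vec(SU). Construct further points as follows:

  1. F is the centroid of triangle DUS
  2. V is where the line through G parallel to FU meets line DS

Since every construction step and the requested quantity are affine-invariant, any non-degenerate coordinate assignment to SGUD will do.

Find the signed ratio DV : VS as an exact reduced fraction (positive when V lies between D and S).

DV:VS = -6

Set S = (0, 0), G = (1, 0), U = (0, 1), D = (5, 4); any affine frame gives the same invariant.
1. F is the centroid of triangle DUS ⇒ F = (5/3, 5/3)
2. V is where the line through G parallel to FU meets line DS ⇒ V = (-1, -4/5)
V = D + t·(S−D) with t = 6/5, so DV:VS = t:(1−t) = 6/5:-1/5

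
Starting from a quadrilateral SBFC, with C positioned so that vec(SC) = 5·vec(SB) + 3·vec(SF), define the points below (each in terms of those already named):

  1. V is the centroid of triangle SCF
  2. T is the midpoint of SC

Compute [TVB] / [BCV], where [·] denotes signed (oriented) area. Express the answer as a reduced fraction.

[TVB]:[BCV] = 3/10

Set S = (0, 0), B = (1, 0), F = (0, 1), C = (5, 3); any affine frame gives the same invariant.
1. V is the centroid of triangle SCF ⇒ V = (5/3, 4/3)
2. T is the midpoint of SC ⇒ T = (5/2, 3/2)
2·[TVB] = 1, 2·[BCV] = 10/3
[TVB]:[BCV] = 1:10/3 = 3/10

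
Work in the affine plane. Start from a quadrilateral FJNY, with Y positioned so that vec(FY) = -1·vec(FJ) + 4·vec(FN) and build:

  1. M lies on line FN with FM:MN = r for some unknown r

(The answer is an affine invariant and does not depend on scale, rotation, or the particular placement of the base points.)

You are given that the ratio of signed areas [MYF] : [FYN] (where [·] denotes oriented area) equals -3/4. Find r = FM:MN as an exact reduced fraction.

Choose coordinates F = (0, 0), J = (1, 0), N = (0, 1), Y = (-1, 4).
1. With FM:MN = r, write λ = r/(r+1) so M = F + λ·(N−F); M is affine-linear in λ
Every point depending on M is an affine combination of M and λ-independent points, so each such coordinate is linear in λ; the λ² term in each signed area is a multiple of (N−F)×(N−F) = 0, so 2·[MYF] and 2·[FYN] are each linear in λ. Evaluating at λ=0 and λ=1:
  2·[MYF] = λ,   2·[FYN] = -1
So [MYF]:[FYN] = (λ) / (-1). Setting this equal to -3/4:
  λ = -3/4·(-1)  ⇒  λ = 3/4
Then r = λ/(1−λ) = (3/4)/(1/4) = 3. Check: with r = 3, M = (0, 3/4) and [MYF]:[FYN] = -3/4 as required.

r = 3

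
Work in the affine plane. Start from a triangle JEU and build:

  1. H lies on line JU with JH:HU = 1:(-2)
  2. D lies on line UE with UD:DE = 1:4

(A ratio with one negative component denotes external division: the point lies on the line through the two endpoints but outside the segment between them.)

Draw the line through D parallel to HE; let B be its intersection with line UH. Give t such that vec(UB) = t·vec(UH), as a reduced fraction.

t = 1/5

Assign J = (0, 0), E = (1, 0), U = (0, 1) — the answer is frame-independent, so this choice is without loss of generality.
1. H lies on line JU with JH:HU = 1:(-2) ⇒ H = (0, -1)
2. D lies on line UE with UD:DE = 1:4 ⇒ D = (1/5, 4/5)
through D parallel to HE: direction (1, 1); meets UH at B = (0, 3/5)
B = U + t·(H−U) with t = 1/5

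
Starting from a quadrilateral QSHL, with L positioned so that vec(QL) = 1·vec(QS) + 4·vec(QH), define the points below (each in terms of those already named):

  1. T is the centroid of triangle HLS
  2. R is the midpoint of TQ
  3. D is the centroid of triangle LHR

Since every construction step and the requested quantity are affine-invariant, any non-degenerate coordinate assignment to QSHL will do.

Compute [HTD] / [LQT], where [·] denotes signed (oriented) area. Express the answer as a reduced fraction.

[HTD]:[LQT] = 1/3

Set Q = (0, 0), S = (1, 0), H = (0, 1), L = (1, 4); any affine frame gives the same invariant.
1. T is the centroid of triangle HLS ⇒ T = (2/3, 5/3)
2. R is the midpoint of TQ ⇒ R = (1/3, 5/6)
3. D is the centroid of triangle LHR ⇒ D = (4/9, 35/18)
2·[HTD] = 1/3, 2·[LQT] = 1
[HTD]:[LQT] = 1/3:1 = 1/3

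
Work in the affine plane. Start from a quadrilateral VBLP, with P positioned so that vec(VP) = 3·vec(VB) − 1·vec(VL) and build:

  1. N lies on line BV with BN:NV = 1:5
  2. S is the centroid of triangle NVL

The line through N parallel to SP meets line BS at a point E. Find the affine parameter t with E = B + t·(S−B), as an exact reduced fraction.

Assign V = (0, 0), B = (1, 0), L = (0, 1), P = (3, -1) — the answer is frame-independent, so this choice is without loss of generality.
1. N lies on line BV with BN:NV = 1:5 ⇒ N = (5/6, 0)
2. S is the centroid of triangle NVL ⇒ S = (5/18, 1/3)
through N parallel to SP: direction (49/18, -4/3); meets BS at E = (-17/9, 4/3)
E = B + t·(S−B) with t = 4

t = 4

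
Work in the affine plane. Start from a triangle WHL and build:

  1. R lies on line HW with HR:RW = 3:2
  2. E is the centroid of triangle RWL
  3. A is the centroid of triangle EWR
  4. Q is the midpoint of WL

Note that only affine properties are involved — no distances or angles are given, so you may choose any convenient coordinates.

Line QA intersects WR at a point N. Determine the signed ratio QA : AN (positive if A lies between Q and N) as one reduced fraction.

QA:AN = 7/2

Assign W = (0, 0), H = (1, 0), L = (0, 1) — the answer is frame-independent, so this choice is without loss of generality.
1. R lies on line HW with HR:RW = 3:2 ⇒ R = (2/5, 0)
2. E is the centroid of triangle RWL ⇒ E = (2/15, 1/3)
3. A is the centroid of triangle EWR ⇒ A = (8/45, 1/9)
4. Q is the midpoint of WL ⇒ Q = (0, 1/2)
line QA meets WR at N = (8/35, 0)
A = Q + t·(N−Q) with t = 7/9, so QA:AN = 7/9:2/9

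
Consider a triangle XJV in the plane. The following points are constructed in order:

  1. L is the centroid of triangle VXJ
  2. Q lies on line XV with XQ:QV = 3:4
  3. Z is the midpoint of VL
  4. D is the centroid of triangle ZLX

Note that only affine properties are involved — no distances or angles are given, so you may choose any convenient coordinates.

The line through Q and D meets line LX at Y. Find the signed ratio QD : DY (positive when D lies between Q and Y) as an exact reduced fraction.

QD:DY = 11/7

Assign X = (0, 0), J = (1, 0), V = (0, 1) — the answer is frame-independent, so this choice is without loss of generality.
1. L is the centroid of triangle VXJ ⇒ L = (1/3, 1/3)
2. Q lies on line XV with XQ:QV = 3:4 ⇒ Q = (0, 3/7)
3. Z is the midpoint of VL ⇒ Z = (1/6, 2/3)
4. D is the centroid of triangle ZLX ⇒ D = (1/6, 1/3)
line QD meets LX at Y = (3/11, 3/11)
D = Q + t·(Y−Q) with t = 11/18, so QD:DY = 11/18:7/18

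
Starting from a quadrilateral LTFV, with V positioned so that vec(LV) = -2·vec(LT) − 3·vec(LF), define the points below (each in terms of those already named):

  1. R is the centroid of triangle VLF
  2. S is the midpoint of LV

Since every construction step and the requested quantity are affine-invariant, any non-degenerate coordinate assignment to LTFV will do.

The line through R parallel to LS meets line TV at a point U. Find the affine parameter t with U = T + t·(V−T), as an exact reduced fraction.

Work in coordinates with L = (0, 0), T = (1, 0), F = (0, 1), V = (-2, -3).
1. R is the centroid of triangle VLF ⇒ R = (-2/3, -2/3)
2. S is the midpoint of LV ⇒ S = (-1, -3/2)
through R parallel to LS: direction (-1, -3/2); meets TV at U = (-8/3, -11/3)
U = T + t·(V−T) with t = 11/9

t = 11/9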